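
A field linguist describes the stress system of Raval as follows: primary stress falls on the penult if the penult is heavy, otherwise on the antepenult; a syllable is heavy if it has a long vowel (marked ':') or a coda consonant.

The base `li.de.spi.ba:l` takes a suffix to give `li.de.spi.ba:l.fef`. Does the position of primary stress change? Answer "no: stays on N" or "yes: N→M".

yes: 2→4

Base `li.de.spi.ba:l` (4 syllables):
  Weights: 2 de L, 3 spi L, 4 ba:l H.
  The penult (syllable 3, spi) is light, so stress falls on the antepenult (syllable 2, de).
  → primary stress on syllable 2.
Suffixed `li.de.spi.ba:l.fef` (5 syllables):
  Weights: 3 spi L, 4 ba:l H, 5 fef H.
  The penult (syllable 4, ba:l) is heavy, so it takes stress.
  → primary stress on syllable 4.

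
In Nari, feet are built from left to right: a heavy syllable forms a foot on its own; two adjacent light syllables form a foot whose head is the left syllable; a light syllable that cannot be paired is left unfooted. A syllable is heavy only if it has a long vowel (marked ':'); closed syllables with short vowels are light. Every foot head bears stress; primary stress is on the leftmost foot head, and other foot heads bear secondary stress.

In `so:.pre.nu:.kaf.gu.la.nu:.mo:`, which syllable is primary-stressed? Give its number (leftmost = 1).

Weights: 1 so: H, 2 pre L, 3 nu: H, 4 kaf L, 5 gu L, 6 la L, 7 nu: H, 8 mo: H.
Parse left to right (heavy = foot alone; LL = one foot; stranded L unfooted): (ˈso:) pre (ˈnu:) (ˈkaf.gu) la (ˈnu:) (ˈmo:).
Foot heads: 1, 3, 4, 7, 8.
Primary stress on the leftmost head = syllable 1.
Primary stress: syllable 1 → ˈso:.pre.nu:.kaf.gu.la.nu:.mo:.

1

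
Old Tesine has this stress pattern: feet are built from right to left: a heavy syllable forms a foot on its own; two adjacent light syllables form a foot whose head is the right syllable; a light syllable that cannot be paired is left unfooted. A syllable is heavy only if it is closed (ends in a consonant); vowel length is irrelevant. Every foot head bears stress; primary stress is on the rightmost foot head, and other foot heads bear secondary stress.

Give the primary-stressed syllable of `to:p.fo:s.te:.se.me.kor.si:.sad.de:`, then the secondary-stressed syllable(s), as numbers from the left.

primary 8, secondary 1, 2, 5, 6

Weights: 1 to:p H, 2 fo:s H, 3 te: L, 4 se L, 5 me L, 6 kor H, 7 si: L, 8 sad H, 9 de: L.
Parse right to left (heavy = foot alone; LL = one foot; stranded L unfooted): (ˈto:p) (ˈfo:s) te: (se.ˈme) (ˈkor) si: (ˈsad) de:.
Foot heads: 1, 2, 5, 6, 8.
Primary stress on the rightmost head = syllable 8.
Secondary stress on 1, 2, 5, 6: ˌto:p.ˌfo:s.te:.se.ˌme.ˌkor.si:.ˈsad.de:.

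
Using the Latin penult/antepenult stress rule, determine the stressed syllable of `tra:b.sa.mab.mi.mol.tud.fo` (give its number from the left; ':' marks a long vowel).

Classical Latin: stress the penult if heavy (long vowel or closed), else the antepenult.
Weights: 5 mol H, 6 tud H, 7 fo L.
The penult (syllable 6, tud) is heavy, so it takes stress.
Stress on syllable 6: tra:b.sa.mab.mi.mol.ˈtud.fo.

6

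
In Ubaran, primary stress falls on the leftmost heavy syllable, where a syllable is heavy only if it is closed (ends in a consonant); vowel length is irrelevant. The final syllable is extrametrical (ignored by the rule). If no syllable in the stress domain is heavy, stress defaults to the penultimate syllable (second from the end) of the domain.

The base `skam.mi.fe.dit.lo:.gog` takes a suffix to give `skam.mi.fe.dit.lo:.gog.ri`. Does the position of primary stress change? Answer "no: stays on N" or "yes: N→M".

Base `skam.mi.fe.dit.lo:.gog` (6 syllables):
  The final syllable (6, gog) is extrametrical; the stress domain is syllables 1–5.
  Weights: 1 skam H, 2 mi L, 3 fe L, 4 dit H, 5 lo: L.
  Heavy syllables in the domain: 1, 4. The leftmost is syllable 1 (skam).
  → primary stress on syllable 1.
Suffixed `skam.mi.fe.dit.lo:.gog.ri` (7 syllables):
  The final syllable (7, ri) is extrametrical; the stress domain is syllables 1–6.
  Weights: 1 skam H, 2 mi L, 3 fe L, 4 dit H, 5 lo: L, 6 gog H.
  Heavy syllables in the domain: 1, 4, 6. The leftmost is syllable 1 (skam).
  → primary stress on syllable 1.

no: stays on 1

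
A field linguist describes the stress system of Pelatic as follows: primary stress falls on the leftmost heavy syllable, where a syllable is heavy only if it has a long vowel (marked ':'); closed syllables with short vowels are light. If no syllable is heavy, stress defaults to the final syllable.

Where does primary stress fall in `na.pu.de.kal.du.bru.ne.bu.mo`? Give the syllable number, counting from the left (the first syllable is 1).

9

Weights: 1 na L, 2 pu L, 3 de L, 4 kal L, 5 du L, 6 bru L, 7 ne L, 8 bu L, 9 mo L.
No heavy syllable in the domain; default to the final syllable = syllable 9.
Primary stress: syllable 9 → na.pu.de.kal.du.bru.ne.bu.ˈmo.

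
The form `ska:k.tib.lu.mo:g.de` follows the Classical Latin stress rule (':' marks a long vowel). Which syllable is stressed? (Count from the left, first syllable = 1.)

Classical Latin: stress the penult if heavy (long vowel or closed), else the antepenult.
Weights: 3 lu L, 4 mo:g H, 5 de L.
The penult (syllable 4, mo:g) is heavy, so it takes stress.
Stress on syllable 4: ska:k.tib.lu.ˈmo:g.de.

4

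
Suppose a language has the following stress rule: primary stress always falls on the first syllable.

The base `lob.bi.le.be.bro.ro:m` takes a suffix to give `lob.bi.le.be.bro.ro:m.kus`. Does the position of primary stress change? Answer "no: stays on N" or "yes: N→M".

no: stays on 1

Base `lob.bi.le.be.bro.ro:m` (6 syllables):
  The word has 6 syllables; the first syllable is syllable 1 (lob).
  → primary stress on syllable 1.
Suffixed `lob.bi.le.be.bro.ro:m.kus` (7 syllables):
  The word has 7 syllables; the first syllable is syllable 1 (lob).
  → primary stress on syllable 1.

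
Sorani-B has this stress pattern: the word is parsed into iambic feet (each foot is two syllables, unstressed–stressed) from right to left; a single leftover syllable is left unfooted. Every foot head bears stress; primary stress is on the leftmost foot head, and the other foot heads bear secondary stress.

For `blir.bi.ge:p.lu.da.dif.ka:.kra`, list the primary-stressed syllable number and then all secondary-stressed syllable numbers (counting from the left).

primary 2, secondary 4, 6, 8

Parse right to left into iambic (σˈσ) feet: (blir.ˈbi) (ge:p.ˈlu) (da.ˈdif) (ka:.ˈkra).
Foot heads (stressed positions): 2, 4, 6, 8.
End Rule Leftmost: primary stress on the leftmost head = syllable 2.
Secondary stress on 4, 6, 8: blir.ˈbi.ge:p.ˌlu.da.ˌdif.ka:.ˌkra.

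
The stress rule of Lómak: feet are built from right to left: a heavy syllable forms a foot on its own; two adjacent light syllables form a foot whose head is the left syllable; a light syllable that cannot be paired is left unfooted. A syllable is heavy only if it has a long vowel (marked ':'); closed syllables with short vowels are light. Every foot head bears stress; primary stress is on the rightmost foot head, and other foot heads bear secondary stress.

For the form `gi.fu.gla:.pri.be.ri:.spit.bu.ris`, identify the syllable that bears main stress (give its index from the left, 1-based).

Weights: 1 gi L, 2 fu L, 3 gla: H, 4 pri L, 5 be L, 6 ri: H, 7 spit L, 8 bu L, 9 ris L.
Parse right to left (heavy = foot alone; LL = one foot; stranded L unfooted): (ˈgi.fu) (ˈgla:) (ˈpri.be) (ˈri:) spit (ˈbu.ris).
Foot heads: 1, 3, 4, 6, 8.
Primary stress on the rightmost head = syllable 8.
Primary stress: syllable 8 → gi.fu.gla:.pri.be.ri:.spit.ˈbu.ris.

8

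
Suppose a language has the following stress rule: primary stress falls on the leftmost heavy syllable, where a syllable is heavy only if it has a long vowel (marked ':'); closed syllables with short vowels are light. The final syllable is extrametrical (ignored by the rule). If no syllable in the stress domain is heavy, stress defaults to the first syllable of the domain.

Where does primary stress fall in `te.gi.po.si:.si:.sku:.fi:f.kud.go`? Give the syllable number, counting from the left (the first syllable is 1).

4

The final syllable (9, go) is extrametrical; the stress domain is syllables 1–8.
Weights: 1 te L, 2 gi L, 3 po L, 4 si: H, 5 si: H, 6 sku: H, 7 fi:f H, 8 kud L.
Heavy syllables in the domain: 4, 5, 6, 7. The leftmost is syllable 4 (si:).
Primary stress: syllable 4 → te.gi.po.ˈsi:.si:.sku:.fi:f.kud.go.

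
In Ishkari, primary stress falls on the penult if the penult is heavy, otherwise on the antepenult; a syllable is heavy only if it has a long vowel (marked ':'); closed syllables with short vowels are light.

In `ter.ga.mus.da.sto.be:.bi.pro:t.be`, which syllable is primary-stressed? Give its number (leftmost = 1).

8

Weights: 7 bi L, 8 pro:t H, 9 be L.
The penult (syllable 8, pro:t) is heavy, so it takes stress.
Primary stress: syllable 8 → ter.ga.mus.da.sto.be:.bi.ˈpro:t.be.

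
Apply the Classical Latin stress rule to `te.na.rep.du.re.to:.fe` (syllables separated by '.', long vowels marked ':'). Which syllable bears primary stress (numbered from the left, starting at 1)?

Classical Latin: stress the penult if heavy (long vowel or closed), else the antepenult.
Weights: 5 re L, 6 to: H, 7 fe L.
The penult (syllable 6, to:) is heavy, so it takes stress.
Stress on syllable 6: te.na.rep.du.re.ˈto:.fe.

6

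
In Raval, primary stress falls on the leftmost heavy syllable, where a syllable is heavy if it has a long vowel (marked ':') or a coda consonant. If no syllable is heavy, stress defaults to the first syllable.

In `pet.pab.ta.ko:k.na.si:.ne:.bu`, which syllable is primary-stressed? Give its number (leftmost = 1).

Weights: 1 pet H, 2 pab H, 3 ta L, 4 ko:k H, 5 na L, 6 si: H, 7 ne: H, 8 bu L.
Heavy syllables in the domain: 1, 2, 4, 6, 7. The leftmost is syllable 1 (pet).
Primary stress: syllable 1 → ˈpet.pab.ta.ko:k.na.si:.ne:.bu.

1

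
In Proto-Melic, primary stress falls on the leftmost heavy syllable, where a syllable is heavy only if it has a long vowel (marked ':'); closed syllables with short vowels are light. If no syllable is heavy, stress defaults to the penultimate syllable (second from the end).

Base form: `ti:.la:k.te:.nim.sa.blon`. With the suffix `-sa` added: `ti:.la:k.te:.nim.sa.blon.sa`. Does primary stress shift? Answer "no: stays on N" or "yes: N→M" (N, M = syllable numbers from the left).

Base `ti:.la:k.te:.nim.sa.blon` (6 syllables):
  Weights: 1 ti: H, 2 la:k H, 3 te: H, 4 nim L, 5 sa L, 6 blon L.
  Heavy syllables in the domain: 1, 2, 3. The leftmost is syllable 1 (ti:).
  → primary stress on syllable 1.
Suffixed `ti:.la:k.te:.nim.sa.blon.sa` (7 syllables):
  Weights: 1 ti: H, 2 la:k H, 3 te: H, 4 nim L, 5 sa L, 6 blon L, 7 sa L.
  Heavy syllables in the domain: 1, 2, 3. The leftmost is syllable 1 (ti:).
  → primary stress on syllable 1.

no: stays on 1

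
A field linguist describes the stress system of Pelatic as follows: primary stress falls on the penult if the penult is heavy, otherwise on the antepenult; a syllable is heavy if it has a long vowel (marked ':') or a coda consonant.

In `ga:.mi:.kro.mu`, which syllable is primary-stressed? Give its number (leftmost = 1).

Weights: 2 mi: H, 3 kro L, 4 mu L.
The penult (syllable 3, kro) is light, so stress falls on the antepenult (syllable 2, mi:).
Primary stress: syllable 2 → ga:.ˈmi:.kro.mu.

2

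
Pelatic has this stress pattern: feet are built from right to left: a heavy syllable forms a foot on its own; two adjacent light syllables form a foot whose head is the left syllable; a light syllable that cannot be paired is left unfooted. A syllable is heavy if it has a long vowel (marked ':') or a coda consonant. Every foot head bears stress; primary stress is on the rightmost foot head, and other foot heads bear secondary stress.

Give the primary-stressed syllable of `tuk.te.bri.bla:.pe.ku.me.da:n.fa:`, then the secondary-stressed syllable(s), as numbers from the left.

primary 9, secondary 1, 2, 4, 6, 8

Weights: 1 tuk H, 2 te L, 3 bri L, 4 bla: H, 5 pe L, 6 ku L, 7 me L, 8 da:n H, 9 fa: H.
Parse right to left (heavy = foot alone; LL = one foot; stranded L unfooted): (ˈtuk) (ˈte.bri) (ˈbla:) pe (ˈku.me) (ˈda:n) (ˈfa:).
Foot heads: 1, 2, 4, 6, 8, 9.
Primary stress on the rightmost head = syllable 9.
Secondary stress on 1, 2, 4, 6, 8: ˌtuk.ˌte.bri.ˌbla:.pe.ˌku.me.ˌda:n.ˈfa:.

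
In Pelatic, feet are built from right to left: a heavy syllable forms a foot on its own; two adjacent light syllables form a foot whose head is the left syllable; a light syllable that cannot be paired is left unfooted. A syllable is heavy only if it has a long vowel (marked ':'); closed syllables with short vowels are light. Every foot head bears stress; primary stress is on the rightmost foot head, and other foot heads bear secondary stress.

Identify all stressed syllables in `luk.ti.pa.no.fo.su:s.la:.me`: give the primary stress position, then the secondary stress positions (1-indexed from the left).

Weights: 1 luk L, 2 ti L, 3 pa L, 4 no L, 5 fo L, 6 su:s H, 7 la: H, 8 me L.
Parse right to left (heavy = foot alone; LL = one foot; stranded L unfooted): luk (ˈti.pa) (ˈno.fo) (ˈsu:s) (ˈla:) me.
Foot heads: 2, 4, 6, 7.
Primary stress on the rightmost head = syllable 7.
Secondary stress on 2, 4, 6: luk.ˌti.pa.ˌno.fo.ˌsu:s.ˈla:.me.

primary 7, secondary 2, 4, 6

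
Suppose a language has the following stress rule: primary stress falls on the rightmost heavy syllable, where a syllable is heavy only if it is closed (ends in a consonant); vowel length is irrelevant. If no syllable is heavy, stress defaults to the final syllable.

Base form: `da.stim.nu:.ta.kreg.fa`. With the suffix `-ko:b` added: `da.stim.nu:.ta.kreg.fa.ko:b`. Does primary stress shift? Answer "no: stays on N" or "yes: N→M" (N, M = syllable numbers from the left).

Base `da.stim.nu:.ta.kreg.fa` (6 syllables):
  Weights: 1 da L, 2 stim H, 3 nu: L, 4 ta L, 5 kreg H, 6 fa L.
  Heavy syllables in the domain: 2, 5. The rightmost is syllable 5 (kreg).
  → primary stress on syllable 5.
Suffixed `da.stim.nu:.ta.kreg.fa.ko:b` (7 syllables):
  Weights: 1 da L, 2 stim H, 3 nu: L, 4 ta L, 5 kreg H, 6 fa L, 7 ko:b H.
  Heavy syllables in the domain: 2, 5, 7. The rightmost is syllable 7 (ko:b).
  → primary stress on syllable 7.

yes: 5→7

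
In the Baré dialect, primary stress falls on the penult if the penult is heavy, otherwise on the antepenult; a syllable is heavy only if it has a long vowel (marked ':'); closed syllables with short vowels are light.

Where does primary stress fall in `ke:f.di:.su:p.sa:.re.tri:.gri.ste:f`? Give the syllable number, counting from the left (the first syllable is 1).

Weights: 6 tri: H, 7 gri L, 8 ste:f H.
The penult (syllable 7, gri) is light, so stress falls on the antepenult (syllable 6, tri:).
Primary stress: syllable 6 → ke:f.di:.su:p.sa:.re.ˈtri:.gri.ste:f.

6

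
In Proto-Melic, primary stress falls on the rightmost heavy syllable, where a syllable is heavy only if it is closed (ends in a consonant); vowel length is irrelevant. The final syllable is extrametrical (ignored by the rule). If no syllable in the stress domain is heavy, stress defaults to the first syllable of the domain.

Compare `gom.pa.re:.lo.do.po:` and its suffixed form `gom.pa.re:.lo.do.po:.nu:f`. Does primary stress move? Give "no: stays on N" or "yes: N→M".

Base `gom.pa.re:.lo.do.po:` (6 syllables):
  The final syllable (6, po:) is extrametrical; the stress domain is syllables 1–5.
  Weights: 1 gom H, 2 pa L, 3 re: L, 4 lo L, 5 do L.
  Heavy syllables in the domain: 1. The rightmost is syllable 1 (gom).
  → primary stress on syllable 1.
Suffixed `gom.pa.re:.lo.do.po:.nu:f` (7 syllables):
  The final syllable (7, nu:f) is extrametrical; the stress domain is syllables 1–6.
  Weights: 1 gom H, 2 pa L, 3 re: L, 4 lo L, 5 do L, 6 po: L.
  Heavy syllables in the domain: 1. The rightmost is syllable 1 (gom).
  → primary stress on syllable 1.

no: stays on 1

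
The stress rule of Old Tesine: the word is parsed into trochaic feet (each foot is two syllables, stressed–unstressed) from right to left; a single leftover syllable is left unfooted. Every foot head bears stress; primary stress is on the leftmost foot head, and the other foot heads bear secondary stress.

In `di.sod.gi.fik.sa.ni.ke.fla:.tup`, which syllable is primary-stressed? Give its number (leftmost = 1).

2

Parse right to left into trochaic (ˈσσ) feet: di (ˈsod.gi) (ˈfik.sa) (ˈni.ke) (ˈfla:.tup). Syllable 1 is left unfooted.
Foot heads (stressed positions): 2, 4, 6, 8.
End Rule Leftmost: primary stress on the leftmost head = syllable 2.
Primary stress: syllable 2 → di.ˈsod.gi.fik.sa.ni.ke.fla:.tup.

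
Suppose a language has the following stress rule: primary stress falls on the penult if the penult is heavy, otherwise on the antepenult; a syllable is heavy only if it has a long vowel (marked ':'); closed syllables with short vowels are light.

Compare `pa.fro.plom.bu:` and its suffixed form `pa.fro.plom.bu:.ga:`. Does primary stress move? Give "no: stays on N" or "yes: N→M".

yes: 2→4

Base `pa.fro.plom.bu:` (4 syllables):
  Weights: 2 fro L, 3 plom L, 4 bu: H.
  The penult (syllable 3, plom) is light, so stress falls on the antepenult (syllable 2, fro).
  → primary stress on syllable 2.
Suffixed `pa.fro.plom.bu:.ga:` (5 syllables):
  Weights: 3 plom L, 4 bu: H, 5 ga: H.
  The penult (syllable 4, bu:) is heavy, so it takes stress.
  → primary stress on syllable 4.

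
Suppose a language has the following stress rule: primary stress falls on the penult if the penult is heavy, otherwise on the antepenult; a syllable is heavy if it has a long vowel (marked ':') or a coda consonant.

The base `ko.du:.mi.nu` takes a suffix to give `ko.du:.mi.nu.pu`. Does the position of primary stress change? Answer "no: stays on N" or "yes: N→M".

Base `ko.du:.mi.nu` (4 syllables):
  Weights: 2 du: H, 3 mi L, 4 nu L.
  The penult (syllable 3, mi) is light, so stress falls on the antepenult (syllable 2, du:).
  → primary stress on syllable 2.
Suffixed `ko.du:.mi.nu.pu` (5 syllables):
  Weights: 3 mi L, 4 nu L, 5 pu L.
  The penult (syllable 4, nu) is light, so stress falls on the antepenult (syllable 3, mi).
  → primary stress on syllable 3.

yes: 2→3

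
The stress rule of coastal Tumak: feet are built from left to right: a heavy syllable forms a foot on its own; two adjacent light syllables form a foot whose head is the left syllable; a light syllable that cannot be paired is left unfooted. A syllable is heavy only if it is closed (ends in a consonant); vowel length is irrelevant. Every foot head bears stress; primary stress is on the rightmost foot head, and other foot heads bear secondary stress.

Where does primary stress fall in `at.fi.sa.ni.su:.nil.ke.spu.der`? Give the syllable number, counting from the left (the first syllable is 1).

9

Weights: 1 at H, 2 fi L, 3 sa L, 4 ni L, 5 su: L, 6 nil H, 7 ke L, 8 spu L, 9 der H.
Parse left to right (heavy = foot alone; LL = one foot; stranded L unfooted): (ˈat) (ˈfi.sa) (ˈni.su:) (ˈnil) (ˈke.spu) (ˈder).
Foot heads: 1, 2, 4, 6, 7, 9.
Primary stress on the rightmost head = syllable 9.
Primary stress: syllable 9 → at.fi.sa.ni.su:.nil.ke.spu.ˈder.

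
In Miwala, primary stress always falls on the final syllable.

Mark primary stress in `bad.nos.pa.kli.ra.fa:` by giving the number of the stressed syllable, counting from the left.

6

The word has 6 syllables; the final syllable is syllable 6 (fa:).
Primary stress: syllable 6 → bad.nos.pa.kli.ra.ˈfa:.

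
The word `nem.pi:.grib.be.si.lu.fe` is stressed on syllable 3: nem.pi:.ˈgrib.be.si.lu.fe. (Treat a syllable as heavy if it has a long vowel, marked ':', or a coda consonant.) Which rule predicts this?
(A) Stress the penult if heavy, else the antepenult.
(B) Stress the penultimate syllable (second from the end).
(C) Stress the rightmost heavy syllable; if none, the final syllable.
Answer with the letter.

C

Rule A → syllable 5 (observed: 3).
Rule B → syllable 6 (observed: 3).
Rule C → syllable 3 ✓.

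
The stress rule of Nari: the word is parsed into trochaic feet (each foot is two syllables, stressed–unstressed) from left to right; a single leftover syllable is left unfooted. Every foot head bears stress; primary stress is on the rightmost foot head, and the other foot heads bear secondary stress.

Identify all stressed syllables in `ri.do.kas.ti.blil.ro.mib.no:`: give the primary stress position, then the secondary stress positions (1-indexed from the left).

Parse left to right into trochaic (ˈσσ) feet: (ˈri.do) (ˈkas.ti) (ˈblil.ro) (ˈmib.no:).
Foot heads (stressed positions): 1, 3, 5, 7.
End Rule Rightmost: primary stress on the rightmost head = syllable 7.
Secondary stress on 1, 3, 5: ˌri.do.ˌkas.ti.ˌblil.ro.ˈmib.no:.

primary 7, secondary 1, 3, 5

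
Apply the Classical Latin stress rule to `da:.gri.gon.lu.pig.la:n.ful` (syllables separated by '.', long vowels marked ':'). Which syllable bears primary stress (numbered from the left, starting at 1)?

6

Classical Latin: stress the penult if heavy (long vowel or closed), else the antepenult.
Weights: 5 pig H, 6 la:n H, 7 ful H.
The penult (syllable 6, la:n) is heavy, so it takes stress.
Stress on syllable 6: da:.gri.gon.lu.pig.ˈla:n.ful.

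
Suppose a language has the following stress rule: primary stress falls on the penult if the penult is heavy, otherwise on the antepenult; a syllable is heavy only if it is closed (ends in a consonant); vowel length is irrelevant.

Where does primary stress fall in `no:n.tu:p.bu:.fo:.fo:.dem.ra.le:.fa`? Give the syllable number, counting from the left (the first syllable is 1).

Weights: 7 ra L, 8 le: L, 9 fa L.
The penult (syllable 8, le:) is light, so stress falls on the antepenult (syllable 7, ra).
Primary stress: syllable 7 → no:n.tu:p.bu:.fo:.fo:.dem.ˈra.le:.fa.

7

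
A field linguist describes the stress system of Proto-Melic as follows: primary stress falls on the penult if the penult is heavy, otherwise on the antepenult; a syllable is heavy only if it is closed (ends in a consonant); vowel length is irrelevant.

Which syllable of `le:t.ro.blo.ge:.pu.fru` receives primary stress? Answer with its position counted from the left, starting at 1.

4

Weights: 4 ge: L, 5 pu L, 6 fru L.
The penult (syllable 5, pu) is light, so stress falls on the antepenult (syllable 4, ge:).
Primary stress: syllable 4 → le:t.ro.blo.ˈge:.pu.fru.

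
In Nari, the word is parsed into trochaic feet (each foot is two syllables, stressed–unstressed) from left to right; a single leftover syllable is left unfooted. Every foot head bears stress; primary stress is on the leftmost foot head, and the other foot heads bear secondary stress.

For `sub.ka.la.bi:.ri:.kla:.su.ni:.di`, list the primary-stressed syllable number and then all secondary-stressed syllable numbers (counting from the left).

Parse left to right into trochaic (ˈσσ) feet: (ˈsub.ka) (ˈla.bi:) (ˈri:.kla:) (ˈsu.ni:) di. Syllable 9 is left unfooted.
Foot heads (stressed positions): 1, 3, 5, 7.
End Rule Leftmost: primary stress on the leftmost head = syllable 1.
Secondary stress on 3, 5, 7: ˈsub.ka.ˌla.bi:.ˌri:.kla:.ˌsu.ni:.di.

primary 1, secondary 3, 5, 7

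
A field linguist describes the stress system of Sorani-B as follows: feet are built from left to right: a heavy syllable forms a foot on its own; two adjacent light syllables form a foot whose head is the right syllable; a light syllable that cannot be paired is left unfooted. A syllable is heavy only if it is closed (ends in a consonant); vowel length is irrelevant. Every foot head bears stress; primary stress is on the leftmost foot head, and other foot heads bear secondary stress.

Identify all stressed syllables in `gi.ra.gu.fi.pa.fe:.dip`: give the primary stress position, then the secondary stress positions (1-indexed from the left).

Weights: 1 gi L, 2 ra L, 3 gu L, 4 fi L, 5 pa L, 6 fe: L, 7 dip H.
Parse left to right (heavy = foot alone; LL = one foot; stranded L unfooted): (gi.ˈra) (gu.ˈfi) (pa.ˈfe:) (ˈdip).
Foot heads: 2, 4, 6, 7.
Primary stress on the leftmost head = syllable 2.
Secondary stress on 4, 6, 7: gi.ˈra.gu.ˌfi.pa.ˌfe:.ˌdip.

primary 2, secondary 4, 6, 7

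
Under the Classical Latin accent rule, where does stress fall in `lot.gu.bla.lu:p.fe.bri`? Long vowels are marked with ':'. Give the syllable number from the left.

Classical Latin: stress the penult if heavy (long vowel or closed), else the antepenult.
Weights: 4 lu:p H, 5 fe L, 6 bri L.
The penult (syllable 5, fe) is light, so stress falls on the antepenult (syllable 4, lu:p).
Stress on syllable 4: lot.gu.bla.ˈlu:p.fe.bri.

4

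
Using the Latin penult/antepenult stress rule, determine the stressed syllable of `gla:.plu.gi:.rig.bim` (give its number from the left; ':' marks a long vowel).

4

Classical Latin: stress the penult if heavy (long vowel or closed), else the antepenult.
Weights: 3 gi: H, 4 rig H, 5 bim H.
The penult (syllable 4, rig) is heavy, so it takes stress.
Stress on syllable 4: gla:.plu.gi:.ˈrig.bim.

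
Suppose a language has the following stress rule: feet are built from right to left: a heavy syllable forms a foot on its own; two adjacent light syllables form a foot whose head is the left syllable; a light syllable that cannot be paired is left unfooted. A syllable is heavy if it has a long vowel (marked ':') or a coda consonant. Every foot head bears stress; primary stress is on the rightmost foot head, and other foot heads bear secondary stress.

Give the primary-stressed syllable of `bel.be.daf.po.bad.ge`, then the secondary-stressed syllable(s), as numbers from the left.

Weights: 1 bel H, 2 be L, 3 daf H, 4 po L, 5 bad H, 6 ge L.
Parse right to left (heavy = foot alone; LL = one foot; stranded L unfooted): (ˈbel) be (ˈdaf) po (ˈbad) ge.
Foot heads: 1, 3, 5.
Primary stress on the rightmost head = syllable 5.
Secondary stress on 1, 3: ˌbel.be.ˌdaf.po.ˈbad.ge.

primary 5, secondary 1, 3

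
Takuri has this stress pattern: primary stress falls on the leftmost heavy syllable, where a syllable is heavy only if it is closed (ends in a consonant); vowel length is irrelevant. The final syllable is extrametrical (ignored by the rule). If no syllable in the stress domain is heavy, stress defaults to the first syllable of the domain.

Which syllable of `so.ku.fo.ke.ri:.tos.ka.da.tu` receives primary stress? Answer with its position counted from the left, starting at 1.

The final syllable (9, tu) is extrametrical; the stress domain is syllables 1–8.
Weights: 1 so L, 2 ku L, 3 fo L, 4 ke L, 5 ri: L, 6 tos H, 7 ka L, 8 da L.
Heavy syllables in the domain: 6. The leftmost is syllable 6 (tos).
Primary stress: syllable 6 → so.ku.fo.ke.ri:.ˈtos.ka.da.tu.

6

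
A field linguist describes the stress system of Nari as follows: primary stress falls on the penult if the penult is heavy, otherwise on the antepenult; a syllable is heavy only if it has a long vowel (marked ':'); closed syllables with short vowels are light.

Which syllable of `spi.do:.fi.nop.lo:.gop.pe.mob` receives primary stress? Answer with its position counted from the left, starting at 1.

Weights: 6 gop L, 7 pe L, 8 mob L.
The penult (syllable 7, pe) is light, so stress falls on the antepenult (syllable 6, gop).
Primary stress: syllable 6 → spi.do:.fi.nop.lo:.ˈgop.pe.mob.

6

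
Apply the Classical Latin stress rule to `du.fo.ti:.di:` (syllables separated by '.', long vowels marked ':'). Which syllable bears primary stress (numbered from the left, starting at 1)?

3

Classical Latin: stress the penult if heavy (long vowel or closed), else the antepenult.
Weights: 2 fo L, 3 ti: H, 4 di: H.
The penult (syllable 3, ti:) is heavy, so it takes stress.
Stress on syllable 3: du.fo.ˈti:.di:.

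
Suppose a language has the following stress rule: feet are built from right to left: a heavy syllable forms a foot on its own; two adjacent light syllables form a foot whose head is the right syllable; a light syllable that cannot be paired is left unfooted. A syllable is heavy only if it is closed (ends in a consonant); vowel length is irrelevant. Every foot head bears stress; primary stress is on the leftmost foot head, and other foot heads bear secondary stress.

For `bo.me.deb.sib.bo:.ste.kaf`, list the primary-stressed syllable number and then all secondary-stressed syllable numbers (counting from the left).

Weights: 1 bo L, 2 me L, 3 deb H, 4 sib H, 5 bo: L, 6 ste L, 7 kaf H.
Parse right to left (heavy = foot alone; LL = one foot; stranded L unfooted): (bo.ˈme) (ˈdeb) (ˈsib) (bo:.ˈste) (ˈkaf).
Foot heads: 2, 3, 4, 6, 7.
Primary stress on the leftmost head = syllable 2.
Secondary stress on 3, 4, 6, 7: bo.ˈme.ˌdeb.ˌsib.bo:.ˌste.ˌkaf.

primary 2, secondary 3, 4, 6, 7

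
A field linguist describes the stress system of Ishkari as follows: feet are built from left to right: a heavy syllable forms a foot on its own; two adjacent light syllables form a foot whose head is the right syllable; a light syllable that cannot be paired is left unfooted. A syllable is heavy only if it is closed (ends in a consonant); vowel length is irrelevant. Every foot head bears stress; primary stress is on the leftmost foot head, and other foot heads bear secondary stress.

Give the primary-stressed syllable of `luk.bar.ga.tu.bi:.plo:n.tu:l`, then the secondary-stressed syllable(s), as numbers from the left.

primary 1, secondary 2, 4, 6, 7

Weights: 1 luk H, 2 bar H, 3 ga L, 4 tu L, 5 bi: L, 6 plo:n H, 7 tu:l H.
Parse left to right (heavy = foot alone; LL = one foot; stranded L unfooted): (ˈluk) (ˈbar) (ga.ˈtu) bi: (ˈplo:n) (ˈtu:l).
Foot heads: 1, 2, 4, 6, 7.
Primary stress on the leftmost head = syllable 1.
Secondary stress on 2, 4, 6, 7: ˈluk.ˌbar.ga.ˌtu.bi:.ˌplo:n.ˌtu:l.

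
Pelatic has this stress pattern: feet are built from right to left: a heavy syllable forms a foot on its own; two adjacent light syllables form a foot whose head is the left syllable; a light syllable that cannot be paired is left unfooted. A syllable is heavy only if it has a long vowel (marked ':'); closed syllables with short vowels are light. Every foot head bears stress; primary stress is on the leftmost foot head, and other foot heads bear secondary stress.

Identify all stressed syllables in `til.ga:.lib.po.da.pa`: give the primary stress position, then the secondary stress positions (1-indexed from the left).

primary 2, secondary 3, 5

Weights: 1 til L, 2 ga: H, 3 lib L, 4 po L, 5 da L, 6 pa L.
Parse right to left (heavy = foot alone; LL = one foot; stranded L unfooted): til (ˈga:) (ˈlib.po) (ˈda.pa).
Foot heads: 2, 3, 5.
Primary stress on the leftmost head = syllable 2.
Secondary stress on 3, 5: til.ˈga:.ˌlib.po.ˌda.pa.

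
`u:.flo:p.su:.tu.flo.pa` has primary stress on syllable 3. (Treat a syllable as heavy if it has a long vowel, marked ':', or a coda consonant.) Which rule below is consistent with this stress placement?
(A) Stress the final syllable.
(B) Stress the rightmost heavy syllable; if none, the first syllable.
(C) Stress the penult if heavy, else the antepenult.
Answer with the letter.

Rule A → syllable 6 (observed: 3).
Rule B → syllable 3 ✓.
Rule C → syllable 4 (observed: 3).

B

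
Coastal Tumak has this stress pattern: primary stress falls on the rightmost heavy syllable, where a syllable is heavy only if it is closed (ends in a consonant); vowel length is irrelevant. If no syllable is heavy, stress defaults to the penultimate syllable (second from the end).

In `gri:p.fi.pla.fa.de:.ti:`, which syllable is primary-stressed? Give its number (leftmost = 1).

Weights: 1 gri:p H, 2 fi L, 3 pla L, 4 fa L, 5 de: L, 6 ti: L.
Heavy syllables in the domain: 1. The rightmost is syllable 1 (gri:p).
Primary stress: syllable 1 → ˈgri:p.fi.pla.fa.de:.ti:.

1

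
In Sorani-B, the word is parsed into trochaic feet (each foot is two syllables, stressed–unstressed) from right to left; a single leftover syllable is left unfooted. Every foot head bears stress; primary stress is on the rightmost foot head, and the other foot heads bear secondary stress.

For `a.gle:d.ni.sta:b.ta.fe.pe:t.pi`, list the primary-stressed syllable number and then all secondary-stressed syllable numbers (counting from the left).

Parse right to left into trochaic (ˈσσ) feet: (ˈa.gle:d) (ˈni.sta:b) (ˈta.fe) (ˈpe:t.pi).
Foot heads (stressed positions): 1, 3, 5, 7.
End Rule Rightmost: primary stress on the rightmost head = syllable 7.
Secondary stress on 1, 3, 5: ˌa.gle:d.ˌni.sta:b.ˌta.fe.ˈpe:t.pi.

primary 7, secondary 1, 3, 5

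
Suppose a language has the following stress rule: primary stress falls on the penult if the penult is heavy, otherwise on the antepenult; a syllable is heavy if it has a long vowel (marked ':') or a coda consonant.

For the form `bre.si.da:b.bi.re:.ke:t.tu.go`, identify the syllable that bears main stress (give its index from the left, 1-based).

6

Weights: 6 ke:t H, 7 tu L, 8 go L.
The penult (syllable 7, tu) is light, so stress falls on the antepenult (syllable 6, ke:t).
Primary stress: syllable 6 → bre.si.da:b.bi.re:.ˈke:t.tu.go.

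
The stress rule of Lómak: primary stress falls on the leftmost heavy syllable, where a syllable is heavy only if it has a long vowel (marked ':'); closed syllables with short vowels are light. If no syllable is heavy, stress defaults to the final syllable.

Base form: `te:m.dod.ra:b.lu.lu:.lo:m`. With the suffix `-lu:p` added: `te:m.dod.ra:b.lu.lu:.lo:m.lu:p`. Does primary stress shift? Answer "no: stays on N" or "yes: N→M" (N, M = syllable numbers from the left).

Base `te:m.dod.ra:b.lu.lu:.lo:m` (6 syllables):
  Weights: 1 te:m H, 2 dod L, 3 ra:b H, 4 lu L, 5 lu: H, 6 lo:m H.
  Heavy syllables in the domain: 1, 3, 5, 6. The leftmost is syllable 1 (te:m).
  → primary stress on syllable 1.
Suffixed `te:m.dod.ra:b.lu.lu:.lo:m.lu:p` (7 syllables):
  Weights: 1 te:m H, 2 dod L, 3 ra:b H, 4 lu L, 5 lu: H, 6 lo:m H, 7 lu:p H.
  Heavy syllables in the domain: 1, 3, 5, 6, 7. The leftmost is syllable 1 (te:m).
  → primary stress on syllable 1.

no: stays on 1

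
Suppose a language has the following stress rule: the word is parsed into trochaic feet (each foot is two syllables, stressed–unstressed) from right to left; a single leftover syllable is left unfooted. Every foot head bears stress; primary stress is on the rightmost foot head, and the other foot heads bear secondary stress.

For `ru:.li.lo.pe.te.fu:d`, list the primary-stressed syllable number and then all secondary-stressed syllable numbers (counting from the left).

primary 5, secondary 1, 3

Parse right to left into trochaic (ˈσσ) feet: (ˈru:.li) (ˈlo.pe) (ˈte.fu:d).
Foot heads (stressed positions): 1, 3, 5.
End Rule Rightmost: primary stress on the rightmost head = syllable 5.
Secondary stress on 1, 3: ˌru:.li.ˌlo.pe.ˈte.fu:d.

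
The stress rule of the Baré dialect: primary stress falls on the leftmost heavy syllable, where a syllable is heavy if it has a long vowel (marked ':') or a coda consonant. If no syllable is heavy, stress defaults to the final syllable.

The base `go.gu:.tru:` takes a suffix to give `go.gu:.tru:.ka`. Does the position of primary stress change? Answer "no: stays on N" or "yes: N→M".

no: stays on 2

Base `go.gu:.tru:` (3 syllables):
  Weights: 1 go L, 2 gu: H, 3 tru: H.
  Heavy syllables in the domain: 2, 3. The leftmost is syllable 2 (gu:).
  → primary stress on syllable 2.
Suffixed `go.gu:.tru:.ka` (4 syllables):
  Weights: 1 go L, 2 gu: H, 3 tru: H, 4 ka L.
  Heavy syllables in the domain: 2, 3. The leftmost is syllable 2 (gu:).
  → primary stress on syllable 2.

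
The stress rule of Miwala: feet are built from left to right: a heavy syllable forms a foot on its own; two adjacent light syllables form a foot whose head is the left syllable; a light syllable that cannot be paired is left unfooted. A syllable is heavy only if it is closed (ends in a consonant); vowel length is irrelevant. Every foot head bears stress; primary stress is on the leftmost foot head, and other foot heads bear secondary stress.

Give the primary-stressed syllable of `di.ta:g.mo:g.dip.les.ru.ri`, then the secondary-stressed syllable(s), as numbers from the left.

Weights: 1 di L, 2 ta:g H, 3 mo:g H, 4 dip H, 5 les H, 6 ru L, 7 ri L.
Parse left to right (heavy = foot alone; LL = one foot; stranded L unfooted): di (ˈta:g) (ˈmo:g) (ˈdip) (ˈles) (ˈru.ri).
Foot heads: 2, 3, 4, 5, 6.
Primary stress on the leftmost head = syllable 2.
Secondary stress on 3, 4, 5, 6: di.ˈta:g.ˌmo:g.ˌdip.ˌles.ˌru.ri.

primary 2, secondary 3, 4, 5, 6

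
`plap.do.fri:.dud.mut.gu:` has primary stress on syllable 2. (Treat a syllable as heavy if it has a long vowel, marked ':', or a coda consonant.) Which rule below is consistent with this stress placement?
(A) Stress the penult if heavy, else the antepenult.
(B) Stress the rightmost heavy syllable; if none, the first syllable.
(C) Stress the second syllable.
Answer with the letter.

Rule A → syllable 5 (observed: 2).
Rule B → syllable 6 (observed: 2).
Rule C → syllable 2 ✓.

C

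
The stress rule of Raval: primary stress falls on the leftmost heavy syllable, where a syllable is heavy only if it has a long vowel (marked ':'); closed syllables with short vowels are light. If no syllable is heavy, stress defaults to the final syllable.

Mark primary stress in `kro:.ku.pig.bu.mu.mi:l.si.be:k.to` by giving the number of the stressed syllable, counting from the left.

Weights: 1 kro: H, 2 ku L, 3 pig L, 4 bu L, 5 mu L, 6 mi:l H, 7 si L, 8 be:k H, 9 to L.
Heavy syllables in the domain: 1, 6, 8. The leftmost is syllable 1 (kro:).
Primary stress: syllable 1 → ˈkro:.ku.pig.bu.mu.mi:l.si.be:k.to.

1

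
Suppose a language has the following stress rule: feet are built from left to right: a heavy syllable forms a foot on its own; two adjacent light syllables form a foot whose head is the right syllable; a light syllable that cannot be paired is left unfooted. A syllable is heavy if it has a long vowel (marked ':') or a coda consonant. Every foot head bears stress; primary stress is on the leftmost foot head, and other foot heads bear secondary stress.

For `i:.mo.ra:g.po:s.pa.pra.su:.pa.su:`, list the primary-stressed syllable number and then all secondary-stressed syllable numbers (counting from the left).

primary 1, secondary 3, 4, 6, 7, 9

Weights: 1 i: H, 2 mo L, 3 ra:g H, 4 po:s H, 5 pa L, 6 pra L, 7 su: H, 8 pa L, 9 su: H.
Parse left to right (heavy = foot alone; LL = one foot; stranded L unfooted): (ˈi:) mo (ˈra:g) (ˈpo:s) (pa.ˈpra) (ˈsu:) pa (ˈsu:).
Foot heads: 1, 3, 4, 6, 7, 9.
Primary stress on the leftmost head = syllable 1.
Secondary stress on 3, 4, 6, 7, 9: ˈi:.mo.ˌra:g.ˌpo:s.pa.ˌpra.ˌsu:.pa.ˌsu:.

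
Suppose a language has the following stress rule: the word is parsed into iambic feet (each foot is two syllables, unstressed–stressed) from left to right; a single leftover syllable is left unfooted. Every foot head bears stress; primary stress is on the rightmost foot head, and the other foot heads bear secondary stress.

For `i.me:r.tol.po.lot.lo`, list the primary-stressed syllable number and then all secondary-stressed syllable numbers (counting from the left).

primary 6, secondary 2, 4

Parse left to right into iambic (σˈσ) feet: (i.ˈme:r) (tol.ˈpo) (lot.ˈlo).
Foot heads (stressed positions): 2, 4, 6.
End Rule Rightmost: primary stress on the rightmost head = syllable 6.
Secondary stress on 2, 4: i.ˌme:r.tol.ˌpo.lot.ˈlo.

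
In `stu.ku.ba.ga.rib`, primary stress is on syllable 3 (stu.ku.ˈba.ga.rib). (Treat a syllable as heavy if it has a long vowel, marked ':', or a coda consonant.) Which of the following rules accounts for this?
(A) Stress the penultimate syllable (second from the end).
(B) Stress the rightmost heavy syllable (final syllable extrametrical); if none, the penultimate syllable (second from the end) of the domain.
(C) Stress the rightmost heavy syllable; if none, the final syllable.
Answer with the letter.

B

Rule A → syllable 4 (observed: 3).
Rule B → syllable 3 ✓.
Rule C → syllable 5 (observed: 3).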